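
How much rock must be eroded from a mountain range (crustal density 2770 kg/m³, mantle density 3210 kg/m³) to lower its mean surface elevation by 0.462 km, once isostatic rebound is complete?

Net drop Δ = e − u = e − e ρ_c/ρ_m = e (ρ_m − ρ_c)/ρ_m.
e = Δ ρ_m/(ρ_m − ρ_c) = 0.462 km × 3210/440 = 3.37 km.

3.37 km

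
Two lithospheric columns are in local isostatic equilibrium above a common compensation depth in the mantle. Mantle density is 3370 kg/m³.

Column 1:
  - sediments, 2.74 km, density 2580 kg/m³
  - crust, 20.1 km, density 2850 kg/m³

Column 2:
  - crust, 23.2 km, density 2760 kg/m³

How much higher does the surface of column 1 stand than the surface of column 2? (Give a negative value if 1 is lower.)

For any compensation level in the mantle, the mantle terms cancel and isostasy reduces to e = (Σt_1 − Σt_2) − (Σ(ρt)_1 − Σ(ρt)_2) / ρ_m.
Σt_1 = 22.84 km; Σt_2 = 23.2 km; Σ(ρt)_1 = 64354.2; Σ(ρt)_2 = 64032 (in km·kg/m³).
e = (22.84 − 23.2) − (64354.2 − 64032) / 3370 = −0.456 km.

−0.456 km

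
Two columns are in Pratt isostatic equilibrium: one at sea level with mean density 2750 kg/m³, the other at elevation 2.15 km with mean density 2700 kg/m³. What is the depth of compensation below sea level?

116 km

ρ_ref D = ρ (D + h) → D (ρ_ref − ρ) = ρ h.
D = ρ h/(ρ_ref − ρ) = 2700 × 2.15 km/(2750 − 2700) = 116 km.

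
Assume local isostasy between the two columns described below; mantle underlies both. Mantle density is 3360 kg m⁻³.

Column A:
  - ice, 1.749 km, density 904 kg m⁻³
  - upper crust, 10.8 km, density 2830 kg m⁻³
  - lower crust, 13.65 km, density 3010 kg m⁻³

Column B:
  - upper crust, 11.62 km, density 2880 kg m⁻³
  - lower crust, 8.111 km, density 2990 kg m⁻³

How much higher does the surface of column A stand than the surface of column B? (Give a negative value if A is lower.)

1.85 km

For any compensation level in the mantle, the mantle terms cancel and isostasy reduces to e = (Σt_A − Σt_B) − (Σ(ρt)_A − Σ(ρt)_B) / ρ_m.
Σt_A = 26.199 km; Σt_B = 19.731 km; Σ(ρt)_A = 73231.596; Σ(ρt)_B = 57717.49 (in km·kg m⁻³).
e = (26.199 − 19.731) − (73231.596 − 57717.49) / 3360 = 1.85 km.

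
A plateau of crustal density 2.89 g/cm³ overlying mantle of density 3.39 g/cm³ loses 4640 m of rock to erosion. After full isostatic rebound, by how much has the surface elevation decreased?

Rebound u = e ρ_c/ρ_m = 4640 m × 2.89/3.39 = 3956 m.
Net surface drop = e − u = 4640 m − 3956 m = e (ρ_m − ρ_c)/ρ_m = 684 m.

684 m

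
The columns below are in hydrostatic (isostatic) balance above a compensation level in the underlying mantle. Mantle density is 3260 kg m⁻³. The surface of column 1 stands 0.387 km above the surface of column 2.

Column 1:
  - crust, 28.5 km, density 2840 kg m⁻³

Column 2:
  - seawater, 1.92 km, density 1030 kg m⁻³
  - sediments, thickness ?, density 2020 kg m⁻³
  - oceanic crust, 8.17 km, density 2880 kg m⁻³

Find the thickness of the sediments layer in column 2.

Take the compensation level at the base of the deeper column (depth z_c below the surface of column 1) and equate Σ ρ_i t_i down to z_c; mantle fills any gap and the z_c terms cancel.
Column 1: 28.5×2840 + (z_c − 28.5)×3260
Column 2: 0.387×0 + 1.92×1030 + x×2020 + 8.17×2880 + (z_c − 0.387 − 10.09 − x)×3260
The z_c×3260 term appears on both sides and cancels. Collect the known terms of each column as K = Σ(ρt)_known − 3260 × (depth of known layers): K_1 = 80940 − 3260×28.5 = −11970; K_2 = 25507.2 − 3260×(0.387 + 10.09) = −8647.82.
Balance: K_1 = K_2 − x×(3260 − 2020), so x = (K_2 − K_1)/(3260 − 2020) = 3322.18/1240 = 2.68 km.

2.68 km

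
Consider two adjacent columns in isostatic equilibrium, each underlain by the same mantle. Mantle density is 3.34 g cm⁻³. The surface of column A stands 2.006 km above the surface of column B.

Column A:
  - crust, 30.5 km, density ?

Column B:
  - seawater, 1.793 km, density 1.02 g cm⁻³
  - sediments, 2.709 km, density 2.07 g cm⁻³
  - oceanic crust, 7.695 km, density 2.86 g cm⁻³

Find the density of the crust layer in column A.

2.75 g cm⁻³

Take the compensation level at the base of the deeper column (depth z_c below the surface of column A) and equate Σ ρ_i t_i down to z_c; mantle fills any gap and the z_c terms cancel.
Column A: 30.5×ρ + (z_c − 30.5)×3.34
Column B: 2.006×0 + 1.793×1.02 + 2.709×2.07 + 7.695×2.86 + (z_c − 2.006 − 12.197)×3.34
The z_c×3.34 term appears on both sides and cancels. Collect the known terms of each column as K = Σ(ρt)_known − 3.34 × (depth of known layers): K_A = 0 − 3.34×30.5 = −101.87; K_B = 29.44419 − 3.34×(2.006 + 12.197) = −17.99383.
Balance: K_A + 30.5×ρ = K_B, so ρ = (K_B − K_A)/30.5 = 83.8762/30.5 = 2.75 g cm⁻³.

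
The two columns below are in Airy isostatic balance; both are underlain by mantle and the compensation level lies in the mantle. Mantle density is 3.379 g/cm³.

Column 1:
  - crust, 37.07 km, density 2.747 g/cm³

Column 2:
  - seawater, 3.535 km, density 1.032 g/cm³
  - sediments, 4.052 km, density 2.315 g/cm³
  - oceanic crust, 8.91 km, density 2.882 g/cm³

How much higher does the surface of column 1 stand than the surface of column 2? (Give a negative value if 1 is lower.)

For any compensation level in the mantle, the mantle terms cancel and isostasy reduces to e = (Σt_1 − Σt_2) − (Σ(ρt)_1 − Σ(ρt)_2) / ρ_m.
Σt_1 = 37.07 km; Σt_2 = 16.497 km; Σ(ρt)_1 = 101.83129; Σ(ρt)_2 = 38.70712 (in km·g/cm³).
e = (37.07 − 16.497) − (101.83129 − 38.70712) / 3.379 = 1.89 km.

1.89 km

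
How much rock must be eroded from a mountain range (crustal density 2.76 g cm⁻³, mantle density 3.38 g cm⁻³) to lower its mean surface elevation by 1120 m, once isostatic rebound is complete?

6110 m

Net drop Δ = e − u = e − e ρ_c/ρ_m = e (ρ_m − ρ_c)/ρ_m.
e = Δ ρ_m/(ρ_m − ρ_c) = 1120 m × 3.38/0.62 = 6110 m.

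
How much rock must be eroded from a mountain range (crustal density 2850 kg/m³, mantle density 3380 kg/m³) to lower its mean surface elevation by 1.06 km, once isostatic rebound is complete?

Net drop Δ = e − u = e − e ρ_c/ρ_m = e (ρ_m − ρ_c)/ρ_m.
e = Δ ρ_m/(ρ_m − ρ_c) = 1.06 km × 3380/530 = 6.76 km.

6.76 km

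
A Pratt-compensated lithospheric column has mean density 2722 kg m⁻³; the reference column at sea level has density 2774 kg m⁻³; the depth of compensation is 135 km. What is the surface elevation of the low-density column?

2.58 km

ρ_ref D = ρ (D + h) → h = D (ρ_ref − ρ)/ρ.
h = 135 km × (2774 − 2722)/2722 = 2.58 km.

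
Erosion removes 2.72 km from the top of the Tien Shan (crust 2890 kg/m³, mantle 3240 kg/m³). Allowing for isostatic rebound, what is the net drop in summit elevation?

Rebound u = e ρ_c/ρ_m = 2.72 km × 2890/3240 = 2.426 km.
Net surface drop = e − u = 2.72 km − 2.426 km = e (ρ_m − ρ_c)/ρ_m = 0.294 km.

0.294 km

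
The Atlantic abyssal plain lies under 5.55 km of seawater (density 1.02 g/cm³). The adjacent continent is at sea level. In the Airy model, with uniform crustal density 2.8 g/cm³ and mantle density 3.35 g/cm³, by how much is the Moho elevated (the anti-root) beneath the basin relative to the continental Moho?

For local isostatic compensation: replacing crust with seawater at the top is compensated by replacing crust with mantle at the base: d (ρ_c − ρ_w) = a (ρ_m − ρ_c).
a = d (ρ_c − ρ_w)/(ρ_m − ρ_c) = 5.55 km × 1.78/0.55 = 18 km.

18 km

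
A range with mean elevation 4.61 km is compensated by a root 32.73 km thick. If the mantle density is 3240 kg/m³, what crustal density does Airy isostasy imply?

ρ_c h = (ρ_m − ρ_c) r → ρ_c (h + r) = ρ_m r → ρ_c = ρ_m r / (h + r).
ρ_c = 3240 × 32.73 km / (4.61 km + 32.73 km) = 2840 kg/m³.

2840 kg/m³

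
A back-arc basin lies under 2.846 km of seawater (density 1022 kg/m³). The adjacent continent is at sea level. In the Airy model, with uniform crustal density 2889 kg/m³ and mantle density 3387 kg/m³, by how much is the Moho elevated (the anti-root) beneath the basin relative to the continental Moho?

10.7 km

Isostatic balance requires: replacing crust with seawater at the top is compensated by replacing crust with mantle at the base: d (ρ_c − ρ_w) = a (ρ_m − ρ_c).
a = d (ρ_c − ρ_w)/(ρ_m − ρ_c) = 2.846 km × 1867/498 = 10.7 km.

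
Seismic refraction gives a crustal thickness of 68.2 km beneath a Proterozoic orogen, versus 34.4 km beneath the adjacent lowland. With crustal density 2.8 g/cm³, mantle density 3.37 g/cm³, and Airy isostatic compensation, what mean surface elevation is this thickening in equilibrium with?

Excess crust Δ = 68.2 km − 34.4 km = 33.8 km, split between elevation h and root r with h + r = Δ.
Airy balance ρ_c h = (ρ_m − ρ_c) r gives r = h ρ_c/(ρ_m − ρ_c), so h (1 + ρ_c/(ρ_m − ρ_c)) = Δ, i.e. h = Δ (ρ_m − ρ_c)/ρ_m.
h = 33.8 km × 0.57/3.37 = 5.72 km.

5.72 km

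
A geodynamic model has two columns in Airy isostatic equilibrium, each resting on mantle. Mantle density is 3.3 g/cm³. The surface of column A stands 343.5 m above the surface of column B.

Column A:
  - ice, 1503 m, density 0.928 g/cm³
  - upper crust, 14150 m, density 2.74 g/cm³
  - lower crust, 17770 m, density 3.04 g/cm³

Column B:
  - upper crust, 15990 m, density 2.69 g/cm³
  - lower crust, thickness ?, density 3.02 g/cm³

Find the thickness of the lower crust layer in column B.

Take the compensation level at the base of the deeper column (depth z_c below the surface of column A) and equate Σ ρ_i t_i down to z_c; mantle fills any gap and the z_c terms cancel.
Column A: 1503×0.928 + 14150×2.74 + 17770×3.04 + (z_c − 33423)×3.3
Column B: 343.5×0 + 15990×2.69 + x×3.02 + (z_c − 343.5 − 15990 − x)×3.3
The z_c×3.3 term appears on both sides and cancels. Collect the known terms of each column as K = Σ(ρt)_known − 3.3 × (depth of known layers): K_A = 94186.584 − 3.3×33423 = −16109.316; K_B = 43013.1 − 3.3×(343.5 + 15990) = −10887.45.
Balance: K_A = K_B − x×(3.3 − 3.02), so x = (K_B − K_A)/(3.3 − 3.02) = 5221.87/0.28 = 18600 m.

18600 m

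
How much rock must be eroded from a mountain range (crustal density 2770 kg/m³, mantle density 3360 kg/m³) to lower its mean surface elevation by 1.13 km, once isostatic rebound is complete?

Net drop Δ = e − u = e − e ρ_c/ρ_m = e (ρ_m − ρ_c)/ρ_m.
e = Δ ρ_m/(ρ_m − ρ_c) = 1.13 km × 3360/590 = 6.44 km.

6.44 km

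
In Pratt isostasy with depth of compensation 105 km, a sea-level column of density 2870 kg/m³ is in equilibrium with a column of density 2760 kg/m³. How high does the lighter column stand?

ρ_ref D = ρ (D + h) → h = D (ρ_ref − ρ)/ρ.
h = 105 km × (2870 − 2760)/2760 = 4.18 km.

4.18 km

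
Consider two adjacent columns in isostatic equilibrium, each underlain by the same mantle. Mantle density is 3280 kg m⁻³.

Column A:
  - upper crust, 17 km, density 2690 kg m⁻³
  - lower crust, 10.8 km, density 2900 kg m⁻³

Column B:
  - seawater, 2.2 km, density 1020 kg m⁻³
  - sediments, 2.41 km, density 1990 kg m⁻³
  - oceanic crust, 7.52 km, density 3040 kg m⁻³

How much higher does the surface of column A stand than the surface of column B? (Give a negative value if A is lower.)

For any compensation level in the mantle, the mantle terms cancel and isostasy reduces to e = (Σt_A − Σt_B) − (Σ(ρt)_A − Σ(ρt)_B) / ρ_m.
Σt_A = 27.8 km; Σt_B = 12.13 km; Σ(ρt)_A = 77050; Σ(ρt)_B = 29900.7 (in km·kg m⁻³).
e = (27.8 − 12.13) − (77050 − 29900.7) / 3280 = 1.3 km.

1.3 km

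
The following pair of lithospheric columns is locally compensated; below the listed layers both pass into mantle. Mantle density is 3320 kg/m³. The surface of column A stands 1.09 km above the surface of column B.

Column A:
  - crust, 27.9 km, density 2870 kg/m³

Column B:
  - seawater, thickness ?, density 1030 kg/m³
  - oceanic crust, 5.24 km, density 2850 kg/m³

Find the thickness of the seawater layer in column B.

Take the compensation level at the base of the deeper column (depth z_c below the surface of column A) and equate Σ ρ_i t_i down to z_c; mantle fills any gap and the z_c terms cancel.
Column A: 27.9×2870 + (z_c − 27.9)×3320
Column B: 1.09×0 + x×1030 + 5.24×2850 + (z_c − 1.09 − 5.24 − x)×3320
The z_c×3320 term appears on both sides and cancels. Collect the known terms of each column as K = Σ(ρt)_known − 3320 × (depth of known layers): K_A = 80073 − 3320×27.9 = −12555; K_B = 14934 − 3320×(1.09 + 5.24) = −6081.6.
Balance: K_A = K_B − x×(3320 − 1030), so x = (K_B − K_A)/(3320 − 1030) = 6473.4/2290 = 2.83 km.

2.83 km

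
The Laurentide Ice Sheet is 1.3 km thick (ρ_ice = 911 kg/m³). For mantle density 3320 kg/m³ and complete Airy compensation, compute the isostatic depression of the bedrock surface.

0.357 km

Balancing pressure at the compensation depth: the ice load ρ_ice t is balanced by mantle displaced below, ρ_m s.
s = t ρ_ice / ρ_m = 1.3 km × 911/3320 = 0.357 km.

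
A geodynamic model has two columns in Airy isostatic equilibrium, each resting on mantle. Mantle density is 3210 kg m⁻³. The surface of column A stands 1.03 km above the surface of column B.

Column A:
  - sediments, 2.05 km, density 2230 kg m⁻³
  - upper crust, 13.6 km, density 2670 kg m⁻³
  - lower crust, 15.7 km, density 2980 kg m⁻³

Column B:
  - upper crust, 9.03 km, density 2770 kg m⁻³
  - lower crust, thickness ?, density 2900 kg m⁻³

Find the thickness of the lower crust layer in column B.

Take the compensation level at the base of the deeper column (depth z_c below the surface of column A) and equate Σ ρ_i t_i down to z_c; mantle fills any gap and the z_c terms cancel.
Column A: 2.05×2230 + 13.6×2670 + 15.7×2980 + (z_c − 31.35)×3210
Column B: 1.03×0 + 9.03×2770 + x×2900 + (z_c − 1.03 − 9.03 − x)×3210
The z_c×3210 term appears on both sides and cancels. Collect the known terms of each column as K = Σ(ρt)_known − 3210 × (depth of known layers): K_A = 87669.5 − 3210×31.35 = −12964; K_B = 25013.1 − 3210×(1.03 + 9.03) = −7279.5.
Balance: K_A = K_B − x×(3210 − 2900), so x = (K_B − K_A)/(3210 − 2900) = 5684.5/310 = 18.3 km.

18.3 km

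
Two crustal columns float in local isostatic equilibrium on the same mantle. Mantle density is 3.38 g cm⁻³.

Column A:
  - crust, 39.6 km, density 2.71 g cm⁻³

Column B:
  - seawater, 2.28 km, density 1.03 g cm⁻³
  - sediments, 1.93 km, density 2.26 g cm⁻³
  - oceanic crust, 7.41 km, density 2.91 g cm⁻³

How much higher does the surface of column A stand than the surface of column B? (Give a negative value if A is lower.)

For any compensation level in the mantle, the mantle terms cancel and isostasy reduces to e = (Σt_A − Σt_B) − (Σ(ρt)_A − Σ(ρt)_B) / ρ_m.
Σt_A = 39.6 km; Σt_B = 11.62 km; Σ(ρt)_A = 107.316; Σ(ρt)_B = 28.2733 (in km·g cm⁻³).
e = (39.6 − 11.62) − (107.316 − 28.2733) / 3.38 = 4.59 km.

4.59 km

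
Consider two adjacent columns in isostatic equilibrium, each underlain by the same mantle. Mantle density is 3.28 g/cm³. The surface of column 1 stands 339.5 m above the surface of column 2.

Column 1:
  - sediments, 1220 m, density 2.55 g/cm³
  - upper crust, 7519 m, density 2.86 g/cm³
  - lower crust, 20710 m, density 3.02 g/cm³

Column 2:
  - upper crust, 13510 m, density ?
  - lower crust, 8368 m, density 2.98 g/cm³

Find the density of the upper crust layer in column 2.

2.85 g/cm³

Take the compensation level at the base of the deeper column (depth z_c below the surface of column 1) and equate Σ ρ_i t_i down to z_c; mantle fills any gap and the z_c terms cancel.
Column 1: 1220×2.55 + 7519×2.86 + 20710×3.02 + (z_c − 29449)×3.28
Column 2: 339.5×0 + 13510×ρ + 8368×2.98 + (z_c − 339.5 − 21878)×3.28
The z_c×3.28 term appears on both sides and cancels. Collect the known terms of each column as K = Σ(ρt)_known − 3.28 × (depth of known layers): K_1 = 87159.54 − 3.28×29449 = −9433.18; K_2 = 24936.64 − 3.28×(339.5 + 21878) = −47936.76.
Balance: K_1 = K_2 + 13510×ρ, so ρ = (K_1 − K_2)/13510 = 38503.6/13510 = 2.85 g/cm³.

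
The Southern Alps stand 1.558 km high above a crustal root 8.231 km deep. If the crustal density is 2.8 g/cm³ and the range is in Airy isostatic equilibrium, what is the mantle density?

Airy balance: ρ_c h = (ρ_m − ρ_c) r → ρ_m = ρ_c (1 + h/r).
ρ_m = 2.8 × (1 + 1.558 km/8.231 km) = 3.33 g/cm³.

3.33 g/cm³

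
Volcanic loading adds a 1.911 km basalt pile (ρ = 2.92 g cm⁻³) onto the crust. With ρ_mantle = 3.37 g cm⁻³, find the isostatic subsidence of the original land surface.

Subaerial loading: s = t ρ_load / ρ_m.
s = 1.911 km × 2.92/3.37 = 1.66 km.

1.66 km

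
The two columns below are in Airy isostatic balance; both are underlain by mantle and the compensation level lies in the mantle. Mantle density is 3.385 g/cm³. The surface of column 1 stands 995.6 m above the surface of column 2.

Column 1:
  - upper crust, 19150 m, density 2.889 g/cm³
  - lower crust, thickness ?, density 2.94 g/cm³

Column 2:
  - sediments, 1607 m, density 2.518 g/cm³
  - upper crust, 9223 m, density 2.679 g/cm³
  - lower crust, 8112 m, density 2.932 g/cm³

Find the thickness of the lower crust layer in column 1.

Take the compensation level at the base of the deeper column (depth z_c below the surface of column 1) and equate Σ ρ_i t_i down to z_c; mantle fills any gap and the z_c terms cancel.
Column 1: 19150×2.889 + x×2.94 + (z_c − 19150 − x)×3.385
Column 2: 995.6×0 + 1607×2.518 + 9223×2.679 + 8112×2.932 + (z_c − 995.6 − 18942)×3.385
The z_c×3.385 term appears on both sides and cancels. Collect the known terms of each column as K = Σ(ρt)_known − 3.385 × (depth of known layers): K_1 = 55324.35 − 3.385×19150 = −9498.4; K_2 = 52539.227 − 3.385×(995.6 + 18942) = −14949.549.
Balance: K_1 − x×(3.385 − 2.94) = K_2, so x = (K_1 − K_2)/(3.385 − 2.94) = 5451.15/0.445 = 12200 m.

12200 m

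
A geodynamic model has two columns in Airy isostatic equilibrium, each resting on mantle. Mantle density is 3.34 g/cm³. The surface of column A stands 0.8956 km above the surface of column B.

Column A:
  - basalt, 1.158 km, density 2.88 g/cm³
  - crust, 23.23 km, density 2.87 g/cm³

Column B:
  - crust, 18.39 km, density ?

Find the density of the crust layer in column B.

Take the compensation level at the base of the deeper column (depth z_c below the surface of column A) and equate Σ ρ_i t_i down to z_c; mantle fills any gap and the z_c terms cancel.
Column A: 1.158×2.88 + 23.23×2.87 + (z_c − 24.388)×3.34
Column B: 0.8956×0 + 18.39×ρ + (z_c − 0.8956 − 18.39)×3.34
The z_c×3.34 term appears on both sides and cancels. Collect the known terms of each column as K = Σ(ρt)_known − 3.34 × (depth of known layers): K_A = 70.00514 − 3.34×24.388 = −11.45078; K_B = 0 − 3.34×(0.8956 + 18.39) = −64.413904.
Balance: K_A = K_B + 18.39×ρ, so ρ = (K_A − K_B)/18.39 = 52.9631/18.39 = 2.88 g/cm³.

2.88 g/cm³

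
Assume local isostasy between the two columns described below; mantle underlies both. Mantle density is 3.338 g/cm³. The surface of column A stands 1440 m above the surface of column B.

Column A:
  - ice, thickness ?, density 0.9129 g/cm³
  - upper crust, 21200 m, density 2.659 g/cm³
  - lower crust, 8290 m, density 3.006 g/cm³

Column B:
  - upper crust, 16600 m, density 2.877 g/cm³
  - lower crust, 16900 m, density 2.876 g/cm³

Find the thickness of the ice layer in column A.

1290 m

Take the compensation level at the base of the deeper column (depth z_c below the surface of column A) and equate Σ ρ_i t_i down to z_c; mantle fills any gap and the z_c terms cancel.
Column A: x×0.9129 + 21200×2.659 + 8290×3.006 + (z_c − 29490 − x)×3.338
Column B: 1440×0 + 16600×2.877 + 16900×2.876 + (z_c − 1440 − 33500)×3.338
The z_c×3.338 term appears on both sides and cancels. Collect the known terms of each column as K = Σ(ρt)_known − 3.338 × (depth of known layers): K_A = 81290.54 − 3.338×29490 = −17147.08; K_B = 96362.6 − 3.338×(1440 + 33500) = −20267.12.
Balance: K_A − x×(3.338 − 0.9129) = K_B, so x = (K_A − K_B)/(3.338 − 0.9129) = 3120.04/2.4251 = 1290 m.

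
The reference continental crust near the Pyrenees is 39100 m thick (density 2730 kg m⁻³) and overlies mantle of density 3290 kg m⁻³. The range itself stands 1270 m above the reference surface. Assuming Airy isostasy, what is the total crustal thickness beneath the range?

Root depth r = h ρ_c / (ρ_m − ρ_c) = 1270 m × 2730 / 560 = 6191 m.
Total thickness = T + h + r = 39100 m + 1270 m + 6191 m = 46600 m.

46600 m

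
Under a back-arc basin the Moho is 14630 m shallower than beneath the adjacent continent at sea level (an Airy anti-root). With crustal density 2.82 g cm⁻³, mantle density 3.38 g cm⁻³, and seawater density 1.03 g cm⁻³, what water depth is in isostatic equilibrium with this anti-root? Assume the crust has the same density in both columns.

4580 m

Replacing a thickness d of crust by seawater at the top must be balanced by replacing crust with mantle at the base: d (ρ_c − ρ_w) = a (ρ_m − ρ_c).
d = a (ρ_m − ρ_c)/(ρ_c − ρ_w) = 14630 m × 0.56/1.79 = 4580 m.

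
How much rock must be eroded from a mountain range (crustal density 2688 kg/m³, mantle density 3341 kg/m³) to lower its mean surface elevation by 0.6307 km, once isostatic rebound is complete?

Net drop Δ = e − u = e − e ρ_c/ρ_m = e (ρ_m − ρ_c)/ρ_m.
e = Δ ρ_m/(ρ_m − ρ_c) = 0.6307 km × 3341/653 = 3.23 km.

3.23 km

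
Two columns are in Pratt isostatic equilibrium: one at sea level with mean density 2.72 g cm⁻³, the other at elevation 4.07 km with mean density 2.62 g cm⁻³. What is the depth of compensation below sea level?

ρ_ref D = ρ (D + h) → D (ρ_ref − ρ) = ρ h.
D = ρ h/(ρ_ref − ρ) = 2.62 × 4.07 km/(2.72 − 2.62) = 107 km.

107 km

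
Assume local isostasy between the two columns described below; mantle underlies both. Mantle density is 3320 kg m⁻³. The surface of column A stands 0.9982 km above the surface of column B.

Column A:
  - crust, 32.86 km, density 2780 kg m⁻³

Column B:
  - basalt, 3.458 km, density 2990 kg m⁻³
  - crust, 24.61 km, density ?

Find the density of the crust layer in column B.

2780 kg m⁻³

Take the compensation level at the base of the deeper column (depth z_c below the surface of column A) and equate Σ ρ_i t_i down to z_c; mantle fills any gap and the z_c terms cancel.
Column A: 32.86×2780 + (z_c − 32.86)×3320
Column B: 0.9982×0 + 3.458×2990 + 24.61×ρ + (z_c − 0.9982 − 28.068)×3320
The z_c×3320 term appears on both sides and cancels. Collect the known terms of each column as K = Σ(ρt)_known − 3320 × (depth of known layers): K_A = 91350.8 − 3320×32.86 = −17744.4; K_B = 10339.42 − 3320×(0.9982 + 28.068) = −86160.364.
Balance: K_A = K_B + 24.61×ρ, so ρ = (K_A − K_B)/24.61 = 68416/24.61 = 2780 kg m⁻³.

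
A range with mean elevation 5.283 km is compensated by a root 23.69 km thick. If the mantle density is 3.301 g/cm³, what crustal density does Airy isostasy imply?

2.7 g/cm³

ρ_c h = (ρ_m − ρ_c) r → ρ_c (h + r) = ρ_m r → ρ_c = ρ_m r / (h + r).
ρ_c = 3.301 × 23.69 km / (5.283 km + 23.69 km) = 2.7 g/cm³.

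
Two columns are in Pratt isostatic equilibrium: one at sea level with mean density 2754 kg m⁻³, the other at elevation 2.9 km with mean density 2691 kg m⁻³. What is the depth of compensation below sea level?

124 km

ρ_ref D = ρ (D + h) → D (ρ_ref − ρ) = ρ h.
D = ρ h/(ρ_ref − ρ) = 2691 × 2.9 km/(2754 − 2691) = 124 km.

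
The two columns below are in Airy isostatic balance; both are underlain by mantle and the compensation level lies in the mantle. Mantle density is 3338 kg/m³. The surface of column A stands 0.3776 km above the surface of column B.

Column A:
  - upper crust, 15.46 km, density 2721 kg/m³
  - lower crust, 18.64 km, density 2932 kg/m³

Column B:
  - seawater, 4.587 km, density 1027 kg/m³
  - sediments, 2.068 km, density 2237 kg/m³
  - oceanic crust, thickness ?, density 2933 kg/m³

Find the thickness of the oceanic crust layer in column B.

7.33 km

Take the compensation level at the base of the deeper column (depth z_c below the surface of column A) and equate Σ ρ_i t_i down to z_c; mantle fills any gap and the z_c terms cancel.
Column A: 15.46×2721 + 18.64×2932 + (z_c − 34.1)×3338
Column B: 0.3776×0 + 4.587×1027 + 2.068×2237 + x×2933 + (z_c − 0.3776 − 6.655 − x)×3338
The z_c×3338 term appears on both sides and cancels. Collect the known terms of each column as K = Σ(ρt)_known − 3338 × (depth of known layers): K_A = 96719.14 − 3338×34.1 = −17106.66; K_B = 9336.965 − 3338×(0.3776 + 6.655) = −14137.8538.
Balance: K_A = K_B − x×(3338 − 2933), so x = (K_B − K_A)/(3338 − 2933) = 2968.81/405 = 7.33 km.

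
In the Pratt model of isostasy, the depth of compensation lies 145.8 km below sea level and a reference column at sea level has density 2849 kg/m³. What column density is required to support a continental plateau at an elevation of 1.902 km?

2810 kg/m³

Pratt balance: ρ_ref D = ρ (D + h).
ρ = ρ_ref D/(D + h) = 2849 × 145.8 km/(145.8 km + 1.902 km) = 2810 kg/m³.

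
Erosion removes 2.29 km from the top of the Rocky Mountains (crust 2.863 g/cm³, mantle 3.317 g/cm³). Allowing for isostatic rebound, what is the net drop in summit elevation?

0.313 km

Rebound u = e ρ_c/ρ_m = 2.29 km × 2.863/3.317 = 1.977 km.
Net surface drop = e − u = 2.29 km − 1.977 km = e (ρ_m − ρ_c)/ρ_m = 0.313 km.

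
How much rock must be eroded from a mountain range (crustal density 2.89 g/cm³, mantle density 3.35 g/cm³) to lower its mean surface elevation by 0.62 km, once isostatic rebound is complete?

Net drop Δ = e − u = e − e ρ_c/ρ_m = e (ρ_m − ρ_c)/ρ_m.
e = Δ ρ_m/(ρ_m − ρ_c) = 0.62 km × 3.35/0.46 = 4.52 km.

4.52 km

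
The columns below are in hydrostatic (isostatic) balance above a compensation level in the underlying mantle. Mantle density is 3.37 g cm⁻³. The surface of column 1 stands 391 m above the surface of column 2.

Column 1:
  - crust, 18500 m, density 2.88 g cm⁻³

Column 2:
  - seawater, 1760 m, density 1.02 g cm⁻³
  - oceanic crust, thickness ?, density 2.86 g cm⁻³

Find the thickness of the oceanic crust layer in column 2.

7080 m

Take the compensation level at the base of the deeper column (depth z_c below the surface of column 1) and equate Σ ρ_i t_i down to z_c; mantle fills any gap and the z_c terms cancel.
Column 1: 18500×2.88 + (z_c − 18500)×3.37
Column 2: 391×0 + 1760×1.02 + x×2.86 + (z_c − 391 − 1760 − x)×3.37
The z_c×3.37 term appears on both sides and cancels. Collect the known terms of each column as K = Σ(ρt)_known − 3.37 × (depth of known layers): K_1 = 53280 − 3.37×18500 = −9065; K_2 = 1795.2 − 3.37×(391 + 1760) = −5453.67.
Balance: K_1 = K_2 − x×(3.37 − 2.86), so x = (K_2 − K_1)/(3.37 − 2.86) = 3611.33/0.51 = 7080 m.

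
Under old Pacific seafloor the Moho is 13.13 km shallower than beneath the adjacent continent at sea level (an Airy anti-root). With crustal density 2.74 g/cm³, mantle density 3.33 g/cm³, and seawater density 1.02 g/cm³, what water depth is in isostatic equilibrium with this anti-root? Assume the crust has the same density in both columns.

Replacing a thickness d of crust by seawater at the top must be balanced by replacing crust with mantle at the base: d (ρ_c − ρ_w) = a (ρ_m − ρ_c).
d = a (ρ_m − ρ_c)/(ρ_c − ρ_w) = 13.13 km × 0.59/1.72 = 4.5 km.

4.5 km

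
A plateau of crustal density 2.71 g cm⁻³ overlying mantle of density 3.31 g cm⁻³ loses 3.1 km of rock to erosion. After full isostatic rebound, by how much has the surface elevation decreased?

0.562 km

Rebound u = e ρ_c/ρ_m = 3.1 km × 2.71/3.31 = 2.538 km.
Net surface drop = e − u = 3.1 km − 2.538 km = e (ρ_m − ρ_c)/ρ_m = 0.562 km.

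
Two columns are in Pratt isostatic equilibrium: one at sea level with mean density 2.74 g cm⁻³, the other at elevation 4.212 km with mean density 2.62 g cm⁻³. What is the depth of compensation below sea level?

92 km

ρ_ref D = ρ (D + h) → D (ρ_ref − ρ) = ρ h.
D = ρ h/(ρ_ref − ρ) = 2.62 × 4.212 km/(2.74 − 2.62) = 92 km.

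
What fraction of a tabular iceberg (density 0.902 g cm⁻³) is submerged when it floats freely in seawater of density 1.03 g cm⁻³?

0.876

Submerged fraction = ρ_obj/ρ_fluid = 0.902/1.03 = 0.876.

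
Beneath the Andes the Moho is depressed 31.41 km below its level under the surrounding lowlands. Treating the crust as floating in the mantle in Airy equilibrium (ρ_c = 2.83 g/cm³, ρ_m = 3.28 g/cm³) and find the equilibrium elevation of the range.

4.99 km

Isostatic balance requires: ρ_c h = (ρ_m − ρ_c) r.
h = r (ρ_m − ρ_c) / ρ_c = 31.41 km × (3.28 − 2.83) / 2.83 = 4.99 km.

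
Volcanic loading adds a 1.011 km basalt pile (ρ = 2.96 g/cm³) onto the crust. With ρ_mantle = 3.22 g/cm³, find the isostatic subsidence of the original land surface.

0.929 km

Subaerial loading: s = t ρ_load / ρ_m.
s = 1.011 km × 2.96/3.22 = 0.929 km.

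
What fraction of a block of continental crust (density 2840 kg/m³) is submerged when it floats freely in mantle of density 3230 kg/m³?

87.9%

Submerged fraction = ρ_obj/ρ_fluid = 2840/3230 = 87.9%.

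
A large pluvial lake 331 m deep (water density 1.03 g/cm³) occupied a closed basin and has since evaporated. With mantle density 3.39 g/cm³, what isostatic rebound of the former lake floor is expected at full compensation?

101 m

u = d ρ_w/ρ_m = 331 m × 1.03/3.39 = 101 m.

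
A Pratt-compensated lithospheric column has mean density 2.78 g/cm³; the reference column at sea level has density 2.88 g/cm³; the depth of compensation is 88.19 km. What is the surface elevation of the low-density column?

ρ_ref D = ρ (D + h) → h = D (ρ_ref − ρ)/ρ.
h = 88.19 km × (2.88 − 2.78)/2.78 = 3.17 km.

3.17 km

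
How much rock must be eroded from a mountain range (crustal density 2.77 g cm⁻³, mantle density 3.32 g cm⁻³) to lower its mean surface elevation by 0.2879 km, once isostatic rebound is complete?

1.74 km

Net drop Δ = e − u = e − e ρ_c/ρ_m = e (ρ_m − ρ_c)/ρ_m.
e = Δ ρ_m/(ρ_m − ρ_c) = 0.2879 km × 3.32/0.55 = 1.74 km.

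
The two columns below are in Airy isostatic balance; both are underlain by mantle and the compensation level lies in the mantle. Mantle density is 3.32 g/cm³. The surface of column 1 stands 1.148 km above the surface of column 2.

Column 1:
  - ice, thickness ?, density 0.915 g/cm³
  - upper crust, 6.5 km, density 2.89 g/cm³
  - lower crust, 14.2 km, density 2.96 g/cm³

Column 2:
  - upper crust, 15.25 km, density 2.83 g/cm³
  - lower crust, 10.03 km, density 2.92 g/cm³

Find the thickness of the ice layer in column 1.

Take the compensation level at the base of the deeper column (depth z_c below the surface of column 1) and equate Σ ρ_i t_i down to z_c; mantle fills any gap and the z_c terms cancel.
Column 1: x×0.915 + 6.5×2.89 + 14.2×2.96 + (z_c − 20.7 − x)×3.32
Column 2: 1.148×0 + 15.25×2.83 + 10.03×2.92 + (z_c − 1.148 − 25.28)×3.32
The z_c×3.32 term appears on both sides and cancels. Collect the known terms of each column as K = Σ(ρt)_known − 3.32 × (depth of known layers): K_1 = 60.817 − 3.32×20.7 = −7.907; K_2 = 72.4451 − 3.32×(1.148 + 25.28) = −15.29586.
Balance: K_1 − x×(3.32 − 0.915) = K_2, so x = (K_1 − K_2)/(3.32 − 0.915) = 7.38886/2.405 = 3.07 km.

3.07 km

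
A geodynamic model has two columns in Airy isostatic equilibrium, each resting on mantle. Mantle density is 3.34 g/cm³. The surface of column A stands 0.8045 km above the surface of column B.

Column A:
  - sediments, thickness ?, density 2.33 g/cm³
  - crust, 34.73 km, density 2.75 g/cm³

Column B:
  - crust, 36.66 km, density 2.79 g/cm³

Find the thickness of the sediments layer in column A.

2.34 km

Take the compensation level at the base of the deeper column (depth z_c below the surface of column A) and equate Σ ρ_i t_i down to z_c; mantle fills any gap and the z_c terms cancel.
Column A: x×2.33 + 34.73×2.75 + (z_c − 34.73 − x)×3.34
Column B: 0.8045×0 + 36.66×2.79 + (z_c − 0.8045 − 36.66)×3.34
The z_c×3.34 term appears on both sides and cancels. Collect the known terms of each column as K = Σ(ρt)_known − 3.34 × (depth of known layers): K_A = 95.5075 − 3.34×34.73 = −20.4907; K_B = 102.2814 − 3.34×(0.8045 + 36.66) = −22.85003.
Balance: K_A − x×(3.34 − 2.33) = K_B, so x = (K_A − K_B)/(3.34 − 2.33) = 2.35933/1.01 = 2.34 km.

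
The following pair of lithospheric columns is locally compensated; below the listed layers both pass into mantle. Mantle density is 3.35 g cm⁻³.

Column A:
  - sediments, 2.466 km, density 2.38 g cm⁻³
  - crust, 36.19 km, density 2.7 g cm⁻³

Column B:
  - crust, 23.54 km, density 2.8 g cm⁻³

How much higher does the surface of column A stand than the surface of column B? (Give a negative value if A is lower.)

3.87 km

For any compensation level in the mantle, the mantle terms cancel and isostasy reduces to e = (Σt_A − Σt_B) − (Σ(ρt)_A − Σ(ρt)_B) / ρ_m.
Σt_A = 38.656 km; Σt_B = 23.54 km; Σ(ρt)_A = 103.58208; Σ(ρt)_B = 65.912 (in km·g cm⁻³).
e = (38.656 − 23.54) − (103.58208 − 65.912) / 3.35 = 3.87 km.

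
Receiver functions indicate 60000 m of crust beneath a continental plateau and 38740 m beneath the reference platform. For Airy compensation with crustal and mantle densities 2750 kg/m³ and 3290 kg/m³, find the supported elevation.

3490 m

Excess crust Δ = 60000 m − 38740 m = 21260 m, split between elevation h and root r with h + r = Δ.
Airy balance ρ_c h = (ρ_m − ρ_c) r gives r = h ρ_c/(ρ_m − ρ_c), so h (1 + ρ_c/(ρ_m − ρ_c)) = Δ, i.e. h = Δ (ρ_m − ρ_c)/ρ_m.
h = 21260 m × 540/3290 = 3490 m.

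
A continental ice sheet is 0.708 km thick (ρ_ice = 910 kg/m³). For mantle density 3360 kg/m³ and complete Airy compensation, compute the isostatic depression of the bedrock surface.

In Airy isostatic equilibrium: the ice load ρ_ice t is balanced by mantle displaced below, ρ_m s.
s = t ρ_ice / ρ_m = 0.708 km × 910/3360 = 0.192 km.

0.192 km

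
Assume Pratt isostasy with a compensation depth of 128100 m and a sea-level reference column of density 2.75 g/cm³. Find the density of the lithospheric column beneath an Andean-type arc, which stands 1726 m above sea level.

2.71 g/cm³

Pratt balance: ρ_ref D = ρ (D + h).
ρ = ρ_ref D/(D + h) = 2.75 × 128100 m/(128100 m + 1726 m) = 2.71 g/cm³.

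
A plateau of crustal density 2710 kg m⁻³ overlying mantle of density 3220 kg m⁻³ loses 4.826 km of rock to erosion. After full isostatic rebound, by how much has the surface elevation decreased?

0.764 km

Rebound u = e ρ_c/ρ_m = 4.826 km × 2710/3220 = 4.062 km.
Net surface drop = e − u = 4.826 km − 4.062 km = e (ρ_m − ρ_c)/ρ_m = 0.764 km.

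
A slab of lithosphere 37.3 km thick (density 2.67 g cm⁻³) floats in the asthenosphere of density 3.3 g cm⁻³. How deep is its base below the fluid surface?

Draft d = t ρ_obj/ρ_fluid = 37.3 km × 2.67/3.3 = 30.2 km.

30.2 km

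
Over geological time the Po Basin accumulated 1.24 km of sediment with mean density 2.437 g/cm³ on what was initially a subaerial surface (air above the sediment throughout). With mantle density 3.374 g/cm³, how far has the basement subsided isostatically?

0.896 km

Subaerial load: s = t ρ_sed / ρ_m = 1.24 km × 2.437/3.374 = 0.896 km.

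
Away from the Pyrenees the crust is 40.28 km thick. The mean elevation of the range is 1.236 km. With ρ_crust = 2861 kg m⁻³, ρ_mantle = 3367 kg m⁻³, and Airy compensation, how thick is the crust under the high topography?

Root depth r = h ρ_c / (ρ_m − ρ_c) = 1.236 km × 2861 / 506 = 6.989 km.
Total thickness = T + h + r = 40.28 km + 1.236 km + 6.989 km = 48.5 km.

48.5 km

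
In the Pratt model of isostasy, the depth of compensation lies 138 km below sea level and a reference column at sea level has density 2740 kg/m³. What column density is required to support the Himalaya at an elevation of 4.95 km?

2650 kg/m³

Pratt balance: ρ_ref D = ρ (D + h).
ρ = ρ_ref D/(D + h) = 2740 × 138 km/(138 km + 4.95 km) = 2650 kg/m³.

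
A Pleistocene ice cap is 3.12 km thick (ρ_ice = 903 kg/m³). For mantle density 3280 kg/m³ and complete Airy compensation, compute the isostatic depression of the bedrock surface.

Isostatic balance requires: the ice load ρ_ice t is balanced by mantle displaced below, ρ_m s.
s = t ρ_ice / ρ_m = 3.12 km × 903/3280 = 0.859 km.

0.859 km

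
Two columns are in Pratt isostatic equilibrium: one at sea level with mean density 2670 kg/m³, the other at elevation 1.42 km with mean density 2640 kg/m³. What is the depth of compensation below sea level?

125 km

ρ_ref D = ρ (D + h) → D (ρ_ref − ρ) = ρ h.
D = ρ h/(ρ_ref − ρ) = 2640 × 1.42 km/(2670 − 2640) = 125 km.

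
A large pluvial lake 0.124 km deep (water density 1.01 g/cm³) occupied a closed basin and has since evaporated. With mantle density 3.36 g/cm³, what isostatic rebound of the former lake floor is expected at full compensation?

u = d ρ_w/ρ_m = 0.124 km × 1.01/3.36 = 0.0373 km.

0.0373 km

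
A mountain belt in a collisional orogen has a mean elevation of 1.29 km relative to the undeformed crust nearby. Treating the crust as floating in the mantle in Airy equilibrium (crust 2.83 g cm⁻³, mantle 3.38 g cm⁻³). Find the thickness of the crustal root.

6.64 km

Isostatic balance requires: the weight of the topography is balanced by the buoyancy of the root, ρ_c h = (ρ_m − ρ_c) r.
r = h · ρ_c / (ρ_m − ρ_c) = 1.29 km × 2.83 / (3.38 − 2.83) = 6.64 km.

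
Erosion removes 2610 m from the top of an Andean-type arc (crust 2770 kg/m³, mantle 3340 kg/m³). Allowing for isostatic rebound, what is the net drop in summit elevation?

Rebound u = e ρ_c/ρ_m = 2610 m × 2770/3340 = 2165 m.
Net surface drop = e − u = 2610 m − 2165 m = e (ρ_m − ρ_c)/ρ_m = 445 m.

445 m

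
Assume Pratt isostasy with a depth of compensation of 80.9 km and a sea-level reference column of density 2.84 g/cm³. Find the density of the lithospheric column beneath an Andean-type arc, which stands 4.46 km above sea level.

Pratt balance: ρ_ref D = ρ (D + h).
ρ = ρ_ref D/(D + h) = 2.84 × 80.9 km/(80.9 km + 4.46 km) = 2.69 g/cm³.

2.69 g/cm³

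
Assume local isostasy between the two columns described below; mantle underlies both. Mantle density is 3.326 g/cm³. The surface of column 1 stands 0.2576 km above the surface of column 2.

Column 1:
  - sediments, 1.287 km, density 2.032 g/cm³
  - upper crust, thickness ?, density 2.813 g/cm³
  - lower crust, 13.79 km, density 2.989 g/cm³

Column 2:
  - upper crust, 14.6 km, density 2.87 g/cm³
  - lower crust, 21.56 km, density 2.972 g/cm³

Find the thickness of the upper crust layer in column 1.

17.2 km

Take the compensation level at the base of the deeper column (depth z_c below the surface of column 1) and equate Σ ρ_i t_i down to z_c; mantle fills any gap and the z_c terms cancel.
Column 1: 1.287×2.032 + x×2.813 + 13.79×2.989 + (z_c − 15.077 − x)×3.326
Column 2: 0.2576×0 + 14.6×2.87 + 21.56×2.972 + (z_c − 0.2576 − 36.16)×3.326
The z_c×3.326 term appears on both sides and cancels. Collect the known terms of each column as K = Σ(ρt)_known − 3.326 × (depth of known layers): K_1 = 43.833494 − 3.326×15.077 = −6.312608; K_2 = 105.97832 − 3.326×(0.2576 + 36.16) = −15.1466176.
Balance: K_1 − x×(3.326 − 2.813) = K_2, so x = (K_1 − K_2)/(3.326 − 2.813) = 8.83401/0.513 = 17.2 km.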